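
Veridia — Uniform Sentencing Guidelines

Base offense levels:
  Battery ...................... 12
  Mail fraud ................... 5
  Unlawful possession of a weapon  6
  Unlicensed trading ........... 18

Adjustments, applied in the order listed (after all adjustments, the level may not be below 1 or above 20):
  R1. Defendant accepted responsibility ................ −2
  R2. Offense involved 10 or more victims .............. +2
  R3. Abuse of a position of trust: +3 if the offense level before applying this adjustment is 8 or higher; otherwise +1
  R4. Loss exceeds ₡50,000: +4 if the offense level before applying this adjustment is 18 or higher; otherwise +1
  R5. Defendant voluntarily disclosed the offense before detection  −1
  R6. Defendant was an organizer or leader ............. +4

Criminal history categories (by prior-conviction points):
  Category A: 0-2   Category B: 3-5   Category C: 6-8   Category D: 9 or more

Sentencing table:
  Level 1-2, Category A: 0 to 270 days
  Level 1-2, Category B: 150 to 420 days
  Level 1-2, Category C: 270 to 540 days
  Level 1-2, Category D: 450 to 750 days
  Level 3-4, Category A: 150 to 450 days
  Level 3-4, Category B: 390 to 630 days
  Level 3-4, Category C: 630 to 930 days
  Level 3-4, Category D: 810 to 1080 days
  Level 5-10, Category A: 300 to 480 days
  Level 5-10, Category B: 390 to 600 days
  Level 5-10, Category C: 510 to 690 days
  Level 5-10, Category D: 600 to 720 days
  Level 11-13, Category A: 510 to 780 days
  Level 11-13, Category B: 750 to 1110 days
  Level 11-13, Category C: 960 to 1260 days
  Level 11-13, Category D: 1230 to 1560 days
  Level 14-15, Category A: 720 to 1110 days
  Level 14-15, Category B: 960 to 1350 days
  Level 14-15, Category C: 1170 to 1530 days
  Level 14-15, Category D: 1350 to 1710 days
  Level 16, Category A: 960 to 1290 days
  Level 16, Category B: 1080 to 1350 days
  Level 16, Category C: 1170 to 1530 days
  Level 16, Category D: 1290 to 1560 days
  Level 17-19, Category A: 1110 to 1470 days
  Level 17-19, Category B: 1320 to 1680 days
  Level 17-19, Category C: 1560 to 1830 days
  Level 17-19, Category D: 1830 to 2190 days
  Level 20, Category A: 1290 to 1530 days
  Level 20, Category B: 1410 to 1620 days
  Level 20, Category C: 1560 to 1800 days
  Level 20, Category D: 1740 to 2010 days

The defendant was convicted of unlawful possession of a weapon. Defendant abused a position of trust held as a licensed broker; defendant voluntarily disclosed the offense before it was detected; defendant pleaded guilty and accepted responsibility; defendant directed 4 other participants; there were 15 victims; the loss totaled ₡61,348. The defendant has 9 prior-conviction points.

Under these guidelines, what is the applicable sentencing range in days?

Base offense level for unlawful possession of a weapon: 6.
R1 applies: 6 − 2 = 4.
R2 applies: 4 + 2 = 6.
R3 applies (level before this adjustment is 6 < 8, so +1): 6 + 1 = 7.
R4 applies (level before this adjustment is 7 < 18, so +1): 7 + 1 = 8.
R5 applies: 8 − 1 = 7.
R6 applies: 7 + 4 = 11.
Final offense level: 11.
Criminal history: 9 prior points → Category D (9+).
Level 11 falls in the 11-13 band.
Grid: Level 11-13 × Category D = 1230-1560 days.

1230-1560 days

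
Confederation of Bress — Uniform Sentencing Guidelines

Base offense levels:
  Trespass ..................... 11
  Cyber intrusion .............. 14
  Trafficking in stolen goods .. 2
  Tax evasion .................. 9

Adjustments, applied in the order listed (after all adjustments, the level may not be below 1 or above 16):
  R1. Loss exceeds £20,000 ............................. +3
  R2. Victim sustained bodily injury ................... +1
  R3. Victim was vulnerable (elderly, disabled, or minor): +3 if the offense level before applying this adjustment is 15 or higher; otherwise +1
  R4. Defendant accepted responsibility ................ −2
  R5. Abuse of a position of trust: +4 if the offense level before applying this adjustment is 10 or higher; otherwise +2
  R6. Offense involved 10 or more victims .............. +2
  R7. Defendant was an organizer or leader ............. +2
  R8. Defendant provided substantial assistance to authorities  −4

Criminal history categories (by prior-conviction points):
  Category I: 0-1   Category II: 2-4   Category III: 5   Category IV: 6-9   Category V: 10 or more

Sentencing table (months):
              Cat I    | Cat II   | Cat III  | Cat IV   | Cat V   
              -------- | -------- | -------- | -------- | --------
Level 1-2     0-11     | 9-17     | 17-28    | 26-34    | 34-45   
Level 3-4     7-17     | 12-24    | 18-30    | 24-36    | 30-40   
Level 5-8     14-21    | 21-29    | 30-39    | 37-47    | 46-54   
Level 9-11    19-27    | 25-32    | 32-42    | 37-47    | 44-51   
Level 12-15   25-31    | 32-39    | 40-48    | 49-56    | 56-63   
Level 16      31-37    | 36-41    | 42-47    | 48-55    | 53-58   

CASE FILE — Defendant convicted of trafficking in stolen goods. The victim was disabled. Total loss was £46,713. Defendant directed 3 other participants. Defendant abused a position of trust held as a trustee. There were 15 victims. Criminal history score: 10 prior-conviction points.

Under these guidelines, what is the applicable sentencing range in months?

Base offense level for trafficking in stolen goods: 2.
R1 applies: 2 + 3 = 5.
R3 applies (level before this adjustment is 5 < 15, so +1): 5 + 1 = 6.
R5 applies (level before this adjustment is 6 < 10, so +2): 6 + 2 = 8.
R6 applies: 8 + 2 = 10.
R7 applies: 10 + 2 = 12.
R8 does not apply.
Final offense level: 12.
Criminal history: 10 prior points → Category V (10+).
Level 12 falls in the 12-15 band.
Grid: Level 12-15 × Category V = 56-63 months.

56-63 months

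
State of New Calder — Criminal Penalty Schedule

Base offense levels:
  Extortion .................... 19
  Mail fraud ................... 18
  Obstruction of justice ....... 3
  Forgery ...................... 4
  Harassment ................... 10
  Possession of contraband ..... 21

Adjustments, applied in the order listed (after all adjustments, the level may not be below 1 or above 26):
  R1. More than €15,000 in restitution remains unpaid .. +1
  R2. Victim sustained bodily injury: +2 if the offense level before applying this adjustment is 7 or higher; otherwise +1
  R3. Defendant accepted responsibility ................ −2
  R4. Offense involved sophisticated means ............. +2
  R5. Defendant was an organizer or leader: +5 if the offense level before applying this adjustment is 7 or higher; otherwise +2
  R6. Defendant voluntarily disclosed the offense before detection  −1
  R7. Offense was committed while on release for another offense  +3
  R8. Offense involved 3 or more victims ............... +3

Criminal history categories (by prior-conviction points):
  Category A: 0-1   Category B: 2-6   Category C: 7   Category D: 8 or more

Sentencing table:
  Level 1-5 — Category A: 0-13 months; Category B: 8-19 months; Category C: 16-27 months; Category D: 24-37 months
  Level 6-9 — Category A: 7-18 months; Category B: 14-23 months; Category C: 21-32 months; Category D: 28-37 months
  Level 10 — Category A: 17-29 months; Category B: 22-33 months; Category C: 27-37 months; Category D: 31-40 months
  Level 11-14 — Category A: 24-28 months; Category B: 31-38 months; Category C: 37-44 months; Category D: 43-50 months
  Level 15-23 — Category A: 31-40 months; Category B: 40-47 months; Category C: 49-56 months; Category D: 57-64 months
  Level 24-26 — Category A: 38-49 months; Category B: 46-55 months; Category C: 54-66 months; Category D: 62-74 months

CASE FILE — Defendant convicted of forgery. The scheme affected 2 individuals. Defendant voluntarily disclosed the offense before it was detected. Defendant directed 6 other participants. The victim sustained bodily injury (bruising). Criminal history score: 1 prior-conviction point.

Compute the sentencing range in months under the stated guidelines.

Base offense level for forgery: 4.
R2 applies (level before this adjustment is 4 < 7, so +1): 4 + 1 = 5.
R4 does not apply.
R5 applies (level before this adjustment is 5 < 7, so +2): 5 + 2 = 7.
R6 applies: 7 − 1 = 6.
R7 does not apply.
R8 does not apply.
Final offense level: 6.
Criminal history: 1 prior point → Category A (0-1).
Level 6 falls in the 6-9 band.
Grid: Level 6-9 × Category A = 7-18 months.

7-18 months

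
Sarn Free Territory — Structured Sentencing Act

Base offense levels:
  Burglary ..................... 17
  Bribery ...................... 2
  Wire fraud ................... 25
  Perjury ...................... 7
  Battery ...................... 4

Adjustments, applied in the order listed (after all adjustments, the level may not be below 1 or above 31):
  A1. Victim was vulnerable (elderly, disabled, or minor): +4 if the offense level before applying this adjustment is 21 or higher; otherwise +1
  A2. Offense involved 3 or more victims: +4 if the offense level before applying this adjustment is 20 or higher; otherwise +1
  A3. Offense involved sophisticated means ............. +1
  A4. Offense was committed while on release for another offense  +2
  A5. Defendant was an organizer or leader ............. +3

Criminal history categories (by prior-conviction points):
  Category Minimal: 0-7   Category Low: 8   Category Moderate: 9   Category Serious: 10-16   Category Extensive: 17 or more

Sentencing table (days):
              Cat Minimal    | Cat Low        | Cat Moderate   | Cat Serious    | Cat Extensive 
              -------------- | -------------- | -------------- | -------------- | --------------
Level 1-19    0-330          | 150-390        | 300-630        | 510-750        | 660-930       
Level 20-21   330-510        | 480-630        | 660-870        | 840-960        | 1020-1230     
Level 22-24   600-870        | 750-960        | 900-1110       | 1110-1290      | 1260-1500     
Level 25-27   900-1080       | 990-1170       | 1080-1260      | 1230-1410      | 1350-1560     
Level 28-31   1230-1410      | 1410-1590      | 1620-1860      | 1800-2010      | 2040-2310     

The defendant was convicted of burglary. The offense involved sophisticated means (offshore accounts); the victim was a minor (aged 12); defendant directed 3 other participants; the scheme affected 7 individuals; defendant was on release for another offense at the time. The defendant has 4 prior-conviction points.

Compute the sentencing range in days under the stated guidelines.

900-1080 days

Base offense level for burglary: 17.
A1 applies (level before this adjustment is 17 < 21, so +1): 17 + 1 = 18.
A2 applies (level before this adjustment is 18 < 20, so +1): 18 + 1 = 19.
A3 applies: 19 + 1 = 20.
A4 applies: 20 + 2 = 22.
A5 applies: 22 + 3 = 25.
Final offense level: 25.
Criminal history: 4 prior points → Category Minimal (0-7).
Level 25 falls in the 25-27 band.
Grid: Level 25-27 × Category Minimal = 900-1080 days.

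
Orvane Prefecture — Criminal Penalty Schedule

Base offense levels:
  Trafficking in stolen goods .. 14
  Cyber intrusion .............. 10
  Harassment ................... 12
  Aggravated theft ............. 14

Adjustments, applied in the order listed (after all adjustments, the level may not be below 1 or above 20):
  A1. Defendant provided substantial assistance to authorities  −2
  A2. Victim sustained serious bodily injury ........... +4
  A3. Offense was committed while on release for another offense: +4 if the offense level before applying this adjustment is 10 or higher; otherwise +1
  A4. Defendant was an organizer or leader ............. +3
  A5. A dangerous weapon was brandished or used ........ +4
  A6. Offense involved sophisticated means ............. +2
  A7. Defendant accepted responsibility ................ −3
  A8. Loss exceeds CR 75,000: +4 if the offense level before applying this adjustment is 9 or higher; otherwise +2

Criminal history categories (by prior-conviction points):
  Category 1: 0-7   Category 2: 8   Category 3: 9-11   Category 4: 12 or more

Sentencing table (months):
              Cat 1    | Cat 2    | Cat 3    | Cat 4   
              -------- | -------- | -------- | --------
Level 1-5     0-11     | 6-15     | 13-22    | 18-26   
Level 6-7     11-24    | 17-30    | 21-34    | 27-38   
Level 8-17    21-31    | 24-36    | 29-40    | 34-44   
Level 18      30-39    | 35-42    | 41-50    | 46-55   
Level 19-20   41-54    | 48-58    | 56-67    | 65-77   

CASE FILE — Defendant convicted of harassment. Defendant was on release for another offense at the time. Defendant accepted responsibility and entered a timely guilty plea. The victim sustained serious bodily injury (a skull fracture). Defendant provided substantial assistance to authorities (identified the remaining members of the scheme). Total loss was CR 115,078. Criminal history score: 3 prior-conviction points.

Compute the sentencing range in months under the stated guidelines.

41-54 months

Base offense level for harassment: 12.
A1 applies: 12 − 2 = 10.
A2 applies: 10 + 4 = 14.
A3 applies (level before this adjustment is 14 ≥ 10, so +4): 14 + 4 = 18.
A4 does not apply.
A7 applies: 18 − 3 = 15.
A8 applies (level before this adjustment is 15 ≥ 9, so +4): 15 + 4 = 19.
Final offense level: 19.
Criminal history: 3 prior points → Category 1 (0-7).
Level 19 falls in the 19-20 band.
Grid: Level 19-20 × Category 1 = 41-54 months.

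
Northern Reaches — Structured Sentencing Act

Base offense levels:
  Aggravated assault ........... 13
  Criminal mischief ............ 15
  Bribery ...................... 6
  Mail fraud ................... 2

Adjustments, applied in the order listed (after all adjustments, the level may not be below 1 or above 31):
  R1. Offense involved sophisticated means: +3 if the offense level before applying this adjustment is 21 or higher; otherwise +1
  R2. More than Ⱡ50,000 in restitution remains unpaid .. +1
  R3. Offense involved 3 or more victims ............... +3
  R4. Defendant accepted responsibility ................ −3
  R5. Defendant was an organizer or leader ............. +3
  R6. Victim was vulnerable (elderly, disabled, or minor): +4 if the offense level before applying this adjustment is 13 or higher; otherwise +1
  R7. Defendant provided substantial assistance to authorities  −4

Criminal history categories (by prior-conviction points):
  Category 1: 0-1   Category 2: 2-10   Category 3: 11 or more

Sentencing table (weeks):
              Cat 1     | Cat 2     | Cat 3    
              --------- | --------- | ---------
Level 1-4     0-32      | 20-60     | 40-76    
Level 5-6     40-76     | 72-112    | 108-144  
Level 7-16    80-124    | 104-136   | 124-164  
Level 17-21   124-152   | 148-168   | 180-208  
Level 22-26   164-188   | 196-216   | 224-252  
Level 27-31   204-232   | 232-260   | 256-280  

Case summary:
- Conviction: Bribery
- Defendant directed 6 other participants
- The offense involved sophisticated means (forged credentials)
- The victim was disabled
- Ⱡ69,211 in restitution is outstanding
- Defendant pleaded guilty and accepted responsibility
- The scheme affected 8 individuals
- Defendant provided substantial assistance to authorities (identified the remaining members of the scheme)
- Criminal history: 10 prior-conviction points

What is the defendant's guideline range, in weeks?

Base offense level for bribery: 6.
R1 applies (level before this adjustment is 6 < 21, so +1): 6 + 1 = 7.
R2 applies: 7 + 1 = 8.
R3 applies: 8 + 3 = 11.
R4 applies: 11 − 3 = 8.
R5 applies: 8 + 3 = 11.
R6 applies (level before this adjustment is 11 < 13, so +1): 11 + 1 = 12.
R7 applies: 12 − 4 = 8.
Final offense level: 8.
Criminal history: 10 prior points → Category 2 (2-10).
Level 8 falls in the 7-16 band.
Grid: Level 7-16 × Category 2 = 104-136 weeks.

104-136 weeks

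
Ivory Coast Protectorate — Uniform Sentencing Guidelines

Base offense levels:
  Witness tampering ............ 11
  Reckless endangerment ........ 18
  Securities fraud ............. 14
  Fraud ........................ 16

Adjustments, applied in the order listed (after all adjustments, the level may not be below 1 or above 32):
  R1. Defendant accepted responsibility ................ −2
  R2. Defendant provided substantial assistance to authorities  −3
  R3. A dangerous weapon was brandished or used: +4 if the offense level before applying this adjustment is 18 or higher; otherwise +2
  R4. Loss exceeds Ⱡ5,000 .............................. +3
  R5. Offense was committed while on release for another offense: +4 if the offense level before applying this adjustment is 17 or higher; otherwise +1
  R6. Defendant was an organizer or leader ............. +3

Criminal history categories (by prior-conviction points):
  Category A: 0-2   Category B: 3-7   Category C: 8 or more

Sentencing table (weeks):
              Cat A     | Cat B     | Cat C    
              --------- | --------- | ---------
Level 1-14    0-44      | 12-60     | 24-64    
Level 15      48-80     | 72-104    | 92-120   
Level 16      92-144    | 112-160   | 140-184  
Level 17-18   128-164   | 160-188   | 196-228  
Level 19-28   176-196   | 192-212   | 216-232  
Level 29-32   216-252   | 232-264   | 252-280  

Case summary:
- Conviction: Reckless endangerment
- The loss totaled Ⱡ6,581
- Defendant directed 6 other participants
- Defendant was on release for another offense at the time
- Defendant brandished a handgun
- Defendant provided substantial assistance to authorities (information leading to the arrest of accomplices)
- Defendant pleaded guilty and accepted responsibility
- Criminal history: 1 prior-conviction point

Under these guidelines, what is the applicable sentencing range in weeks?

176-196 weeks

Base offense level for reckless endangerment: 18.
R1 applies: 18 − 2 = 16.
R2 applies: 16 − 3 = 13.
R3 applies (level before this adjustment is 13 < 18, so +2): 13 + 2 = 15.
R4 applies: 15 + 3 = 18.
R5 applies (level before this adjustment is 18 ≥ 17, so +4): 18 + 4 = 22.
R6 applies: 22 + 3 = 25.
Final offense level: 25.
Criminal history: 1 prior point → Category A (0-2).
Level 25 falls in the 19-28 band.
Grid: Level 19-28 × Category A = 176-196 weeks.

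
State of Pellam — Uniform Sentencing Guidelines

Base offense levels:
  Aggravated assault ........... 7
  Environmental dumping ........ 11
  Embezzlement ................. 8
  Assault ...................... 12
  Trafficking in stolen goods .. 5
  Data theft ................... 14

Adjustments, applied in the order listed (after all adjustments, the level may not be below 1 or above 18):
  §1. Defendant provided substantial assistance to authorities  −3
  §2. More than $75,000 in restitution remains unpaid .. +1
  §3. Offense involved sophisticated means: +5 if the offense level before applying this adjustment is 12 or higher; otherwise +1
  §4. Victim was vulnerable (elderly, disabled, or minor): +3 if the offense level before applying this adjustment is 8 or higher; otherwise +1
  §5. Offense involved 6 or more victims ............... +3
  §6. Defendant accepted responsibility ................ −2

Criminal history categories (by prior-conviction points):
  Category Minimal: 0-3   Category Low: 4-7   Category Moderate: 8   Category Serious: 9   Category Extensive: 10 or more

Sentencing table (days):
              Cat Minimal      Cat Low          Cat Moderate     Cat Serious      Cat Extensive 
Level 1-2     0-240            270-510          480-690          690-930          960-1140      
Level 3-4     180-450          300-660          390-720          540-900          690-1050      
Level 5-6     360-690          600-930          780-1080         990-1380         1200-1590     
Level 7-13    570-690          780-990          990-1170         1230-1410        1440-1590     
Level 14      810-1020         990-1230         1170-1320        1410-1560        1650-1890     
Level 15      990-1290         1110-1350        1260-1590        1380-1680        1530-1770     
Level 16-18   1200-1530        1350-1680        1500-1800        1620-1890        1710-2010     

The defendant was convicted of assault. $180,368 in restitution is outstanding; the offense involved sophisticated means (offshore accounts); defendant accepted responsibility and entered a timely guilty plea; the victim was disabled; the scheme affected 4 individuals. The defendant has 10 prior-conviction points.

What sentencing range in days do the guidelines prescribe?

Base offense level for assault: 12.
§1 does not apply.
§2 applies: 12 + 1 = 13.
§3 applies (level before this adjustment is 13 ≥ 12, so +5): 13 + 5 = 18.
§4 applies (level before this adjustment is 18 ≥ 8, so +3): 18 + 3 = 21.
§5 does not apply.
§6 applies: 21 − 2 = 19.
Level 19 exceeds the maximum of 18; capped at 18.
Final offense level: 18.
Criminal history: 10 prior points → Category Extensive (10+).
Level 18 falls in the 16-18 band.
Grid: Level 16-18 × Category Extensive = 1710-2010 days.

1710-2010 days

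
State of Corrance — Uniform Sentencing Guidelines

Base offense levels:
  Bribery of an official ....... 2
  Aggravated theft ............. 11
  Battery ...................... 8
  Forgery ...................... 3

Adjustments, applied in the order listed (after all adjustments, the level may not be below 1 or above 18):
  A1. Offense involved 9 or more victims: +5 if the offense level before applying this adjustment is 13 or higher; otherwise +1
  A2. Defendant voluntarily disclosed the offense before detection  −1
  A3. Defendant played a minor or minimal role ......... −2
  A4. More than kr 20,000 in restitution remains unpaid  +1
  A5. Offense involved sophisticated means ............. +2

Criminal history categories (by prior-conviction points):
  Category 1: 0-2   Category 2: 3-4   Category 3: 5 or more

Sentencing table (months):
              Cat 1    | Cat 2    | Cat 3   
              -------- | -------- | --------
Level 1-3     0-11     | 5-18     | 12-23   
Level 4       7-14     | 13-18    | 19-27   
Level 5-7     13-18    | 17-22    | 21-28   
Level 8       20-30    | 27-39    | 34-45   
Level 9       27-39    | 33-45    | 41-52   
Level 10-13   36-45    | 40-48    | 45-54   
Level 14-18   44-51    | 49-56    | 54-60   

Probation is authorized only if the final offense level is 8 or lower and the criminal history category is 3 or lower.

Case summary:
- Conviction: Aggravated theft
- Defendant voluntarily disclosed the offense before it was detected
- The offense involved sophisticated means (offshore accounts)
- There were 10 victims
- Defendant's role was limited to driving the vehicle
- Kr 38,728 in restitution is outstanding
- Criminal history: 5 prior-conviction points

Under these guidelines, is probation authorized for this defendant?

No

Base offense level for aggravated theft: 11.
A1 applies (level before this adjustment is 11 < 13, so +1): 11 + 1 = 12.
A2 applies: 12 − 1 = 11.
A3 applies: 11 − 2 = 9.
A4 applies: 9 + 1 = 10.
A5 applies: 10 + 2 = 12.
Final offense level: 12.
Criminal history: 5 prior points → Category 3 (5+).
Level 12 falls in the 10-13 band.
Grid: Level 10-13 × Category 3 = 45-54 months.
Probation check: level 12 > 8 and category 3 ≤ 3 → not eligible.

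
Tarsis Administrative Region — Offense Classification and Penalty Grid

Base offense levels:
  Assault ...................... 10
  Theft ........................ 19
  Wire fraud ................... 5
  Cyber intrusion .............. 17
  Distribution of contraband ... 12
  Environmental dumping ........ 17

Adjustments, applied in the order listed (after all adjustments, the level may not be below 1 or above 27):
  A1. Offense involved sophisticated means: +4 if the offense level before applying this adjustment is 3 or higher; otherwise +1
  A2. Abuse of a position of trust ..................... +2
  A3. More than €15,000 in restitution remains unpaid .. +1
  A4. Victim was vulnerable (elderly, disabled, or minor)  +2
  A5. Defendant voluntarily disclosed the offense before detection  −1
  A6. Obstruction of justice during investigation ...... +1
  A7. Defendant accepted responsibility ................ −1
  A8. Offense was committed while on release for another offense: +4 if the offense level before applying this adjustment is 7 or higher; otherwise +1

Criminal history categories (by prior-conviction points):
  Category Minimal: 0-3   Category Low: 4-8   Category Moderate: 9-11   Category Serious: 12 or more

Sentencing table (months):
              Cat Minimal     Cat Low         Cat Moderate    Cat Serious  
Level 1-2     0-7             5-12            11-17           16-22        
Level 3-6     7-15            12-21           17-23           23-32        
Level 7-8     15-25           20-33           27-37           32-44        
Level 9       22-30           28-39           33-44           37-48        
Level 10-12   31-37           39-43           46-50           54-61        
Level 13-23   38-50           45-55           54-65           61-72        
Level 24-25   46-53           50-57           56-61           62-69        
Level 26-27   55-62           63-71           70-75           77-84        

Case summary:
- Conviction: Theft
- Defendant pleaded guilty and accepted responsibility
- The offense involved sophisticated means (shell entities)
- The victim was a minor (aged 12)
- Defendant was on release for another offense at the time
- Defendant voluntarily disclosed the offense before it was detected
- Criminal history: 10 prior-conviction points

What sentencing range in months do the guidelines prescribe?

70-75 months

Base offense level for theft: 19.
A1 applies (level before this adjustment is 19 ≥ 3, so +4): 19 + 4 = 23.
A3 does not apply.
A4 applies: 23 + 2 = 25.
A5 applies: 25 − 1 = 24.
A7 applies: 24 − 1 = 23.
A8 applies (level before this adjustment is 23 ≥ 7, so +4): 23 + 4 = 27.
Final offense level: 27.
Criminal history: 10 prior points → Category Moderate (9-11).
Level 27 falls in the 26-27 band.
Grid: Level 26-27 × Category Moderate = 70-75 months.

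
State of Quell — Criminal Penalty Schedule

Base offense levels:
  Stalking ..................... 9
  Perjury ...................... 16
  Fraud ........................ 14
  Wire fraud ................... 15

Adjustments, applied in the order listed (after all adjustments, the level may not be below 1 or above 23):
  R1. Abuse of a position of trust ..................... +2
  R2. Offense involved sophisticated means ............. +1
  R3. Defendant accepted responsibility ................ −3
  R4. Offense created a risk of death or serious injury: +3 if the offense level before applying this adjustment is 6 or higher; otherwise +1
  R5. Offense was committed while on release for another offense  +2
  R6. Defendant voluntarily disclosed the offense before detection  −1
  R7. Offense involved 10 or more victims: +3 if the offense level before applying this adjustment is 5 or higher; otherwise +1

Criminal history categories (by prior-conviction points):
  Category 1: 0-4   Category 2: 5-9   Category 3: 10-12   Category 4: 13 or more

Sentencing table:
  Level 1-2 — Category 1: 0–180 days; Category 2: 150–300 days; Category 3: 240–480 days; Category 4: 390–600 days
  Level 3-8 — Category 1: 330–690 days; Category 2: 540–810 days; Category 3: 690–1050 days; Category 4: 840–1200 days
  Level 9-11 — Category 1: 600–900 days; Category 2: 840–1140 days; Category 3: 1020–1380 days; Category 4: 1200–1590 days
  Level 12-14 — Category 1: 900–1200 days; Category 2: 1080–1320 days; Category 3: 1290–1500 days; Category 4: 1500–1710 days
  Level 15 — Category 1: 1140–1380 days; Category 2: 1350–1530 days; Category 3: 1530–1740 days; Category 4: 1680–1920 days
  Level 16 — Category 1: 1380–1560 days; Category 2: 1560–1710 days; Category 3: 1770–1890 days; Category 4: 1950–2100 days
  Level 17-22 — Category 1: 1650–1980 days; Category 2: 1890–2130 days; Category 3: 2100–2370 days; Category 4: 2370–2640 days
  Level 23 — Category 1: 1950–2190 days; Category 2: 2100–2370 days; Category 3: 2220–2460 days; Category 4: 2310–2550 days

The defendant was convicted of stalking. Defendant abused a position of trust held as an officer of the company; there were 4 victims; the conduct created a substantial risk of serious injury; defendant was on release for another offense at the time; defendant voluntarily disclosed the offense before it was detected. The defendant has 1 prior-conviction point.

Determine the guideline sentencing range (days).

Base offense level for stalking: 9.
R1 applies: 9 + 2 = 11.
R2 does not apply.
R4 applies (level before this adjustment is 11 ≥ 6, so +3): 11 + 3 = 14.
R5 applies: 14 + 2 = 16.
R6 applies: 16 − 1 = 15.
R7 does not apply.
Final offense level: 15.
Criminal history: 1 prior point → Category 1 (0-4).
Level 15 falls in the 15 band.
Grid: Level 15 × Category 1 = 1140-1380 days.

1140-1380 days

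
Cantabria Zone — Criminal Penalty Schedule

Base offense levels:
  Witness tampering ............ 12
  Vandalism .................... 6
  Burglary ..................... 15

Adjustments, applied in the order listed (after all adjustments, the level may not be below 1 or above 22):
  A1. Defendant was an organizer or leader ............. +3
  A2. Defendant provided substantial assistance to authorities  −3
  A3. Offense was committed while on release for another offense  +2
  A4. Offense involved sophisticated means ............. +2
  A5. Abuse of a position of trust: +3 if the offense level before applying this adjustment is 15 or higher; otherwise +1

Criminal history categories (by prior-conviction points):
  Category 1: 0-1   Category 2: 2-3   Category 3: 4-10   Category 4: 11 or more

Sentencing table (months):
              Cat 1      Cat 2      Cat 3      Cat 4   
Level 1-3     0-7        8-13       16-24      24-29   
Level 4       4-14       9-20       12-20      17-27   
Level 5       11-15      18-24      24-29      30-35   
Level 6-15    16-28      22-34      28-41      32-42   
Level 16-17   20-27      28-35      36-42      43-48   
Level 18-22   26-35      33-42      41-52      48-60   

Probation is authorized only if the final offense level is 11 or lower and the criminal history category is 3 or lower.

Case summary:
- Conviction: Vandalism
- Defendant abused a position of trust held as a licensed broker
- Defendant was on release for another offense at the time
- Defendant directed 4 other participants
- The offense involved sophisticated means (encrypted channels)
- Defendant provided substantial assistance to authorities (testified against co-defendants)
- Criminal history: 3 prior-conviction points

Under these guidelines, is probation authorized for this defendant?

Base offense level for vandalism: 6.
A1 applies: 6 + 3 = 9.
A2 applies: 9 − 3 = 6.
A3 applies: 6 + 2 = 8.
A4 applies: 8 + 2 = 10.
A5 applies (level before this adjustment is 10 < 15, so +1): 10 + 1 = 11.
Final offense level: 11.
Criminal history: 3 prior points → Category 2 (2-3).
Level 11 falls in the 6-15 band.
Grid: Level 6-15 × Category 2 = 22-34 months.
Probation check: level 11 ≤ 11 and category 2 ≤ 3 → eligible.

Yes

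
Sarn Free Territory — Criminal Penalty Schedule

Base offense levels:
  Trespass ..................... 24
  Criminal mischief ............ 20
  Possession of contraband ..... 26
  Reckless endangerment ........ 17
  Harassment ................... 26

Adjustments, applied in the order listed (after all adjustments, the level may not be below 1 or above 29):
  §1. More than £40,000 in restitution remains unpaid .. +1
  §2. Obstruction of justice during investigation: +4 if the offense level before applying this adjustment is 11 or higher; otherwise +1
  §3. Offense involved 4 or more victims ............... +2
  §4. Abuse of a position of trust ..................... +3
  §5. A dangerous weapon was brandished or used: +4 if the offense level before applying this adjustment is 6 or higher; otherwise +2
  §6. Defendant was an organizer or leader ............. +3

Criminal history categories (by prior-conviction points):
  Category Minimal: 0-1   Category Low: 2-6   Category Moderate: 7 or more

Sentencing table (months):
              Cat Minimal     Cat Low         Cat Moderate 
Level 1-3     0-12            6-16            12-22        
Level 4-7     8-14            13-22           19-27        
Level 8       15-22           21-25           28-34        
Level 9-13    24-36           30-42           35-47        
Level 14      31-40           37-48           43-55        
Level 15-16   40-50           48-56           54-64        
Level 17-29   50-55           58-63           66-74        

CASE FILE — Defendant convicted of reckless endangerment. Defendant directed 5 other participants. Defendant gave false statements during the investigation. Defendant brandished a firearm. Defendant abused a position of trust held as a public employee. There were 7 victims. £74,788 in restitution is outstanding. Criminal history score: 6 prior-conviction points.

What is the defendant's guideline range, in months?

58-63 months

Base offense level for reckless endangerment: 17.
§1 applies: 17 + 1 = 18.
§2 applies (level before this adjustment is 18 ≥ 11, so +4): 18 + 4 = 22.
§3 applies: 22 + 2 = 24.
§4 applies: 24 + 3 = 27.
§5 applies (level before this adjustment is 27 ≥ 6, so +4): 27 + 4 = 31.
§6 applies: 31 + 3 = 34.
Level 34 exceeds the maximum of 29; capped at 29.
Final offense level: 29.
Criminal history: 6 prior points → Category Low (2-6).
Level 29 falls in the 17-29 band.
Grid: Level 17-29 × Category Low = 58-63 months.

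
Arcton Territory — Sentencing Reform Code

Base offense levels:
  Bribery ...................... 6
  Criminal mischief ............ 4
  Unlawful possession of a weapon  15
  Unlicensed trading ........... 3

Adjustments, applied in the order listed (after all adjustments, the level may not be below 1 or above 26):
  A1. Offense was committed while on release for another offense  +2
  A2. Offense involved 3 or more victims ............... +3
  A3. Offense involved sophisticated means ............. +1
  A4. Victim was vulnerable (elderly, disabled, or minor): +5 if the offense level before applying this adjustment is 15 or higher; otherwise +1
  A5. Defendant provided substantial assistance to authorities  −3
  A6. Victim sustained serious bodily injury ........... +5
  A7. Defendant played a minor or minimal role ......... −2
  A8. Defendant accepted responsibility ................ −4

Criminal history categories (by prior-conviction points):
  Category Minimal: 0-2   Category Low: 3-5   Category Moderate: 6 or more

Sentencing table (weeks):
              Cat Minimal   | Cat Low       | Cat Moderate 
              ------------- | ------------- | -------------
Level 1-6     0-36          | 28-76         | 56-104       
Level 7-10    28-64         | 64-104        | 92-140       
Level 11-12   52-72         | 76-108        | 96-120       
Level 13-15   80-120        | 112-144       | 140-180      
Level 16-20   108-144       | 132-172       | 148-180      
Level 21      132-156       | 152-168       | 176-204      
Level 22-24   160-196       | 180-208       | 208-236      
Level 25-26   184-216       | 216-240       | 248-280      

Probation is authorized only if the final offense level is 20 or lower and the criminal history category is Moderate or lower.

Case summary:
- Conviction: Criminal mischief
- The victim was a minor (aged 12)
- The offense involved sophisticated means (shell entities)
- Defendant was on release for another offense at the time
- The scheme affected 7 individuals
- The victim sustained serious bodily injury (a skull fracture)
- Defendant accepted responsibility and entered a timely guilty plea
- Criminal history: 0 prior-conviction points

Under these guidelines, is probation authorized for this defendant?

Base offense level for criminal mischief: 4.
A1 applies: 4 + 2 = 6.
A2 applies: 6 + 3 = 9.
A3 applies: 9 + 1 = 10.
A4 applies (level before this adjustment is 10 < 15, so +1): 10 + 1 = 11.
A6 applies: 11 + 5 = 16.
A7 does not apply.
A8 applies: 16 − 4 = 12.
Final offense level: 12.
Criminal history: 0 prior points → Category Minimal (0-2).
Level 12 falls in the 11-12 band.
Grid: Level 11-12 × Category Minimal = 52-72 weeks.
Probation check: level 12 ≤ 20 and category Minimal ≤ Moderate → eligible.

Yes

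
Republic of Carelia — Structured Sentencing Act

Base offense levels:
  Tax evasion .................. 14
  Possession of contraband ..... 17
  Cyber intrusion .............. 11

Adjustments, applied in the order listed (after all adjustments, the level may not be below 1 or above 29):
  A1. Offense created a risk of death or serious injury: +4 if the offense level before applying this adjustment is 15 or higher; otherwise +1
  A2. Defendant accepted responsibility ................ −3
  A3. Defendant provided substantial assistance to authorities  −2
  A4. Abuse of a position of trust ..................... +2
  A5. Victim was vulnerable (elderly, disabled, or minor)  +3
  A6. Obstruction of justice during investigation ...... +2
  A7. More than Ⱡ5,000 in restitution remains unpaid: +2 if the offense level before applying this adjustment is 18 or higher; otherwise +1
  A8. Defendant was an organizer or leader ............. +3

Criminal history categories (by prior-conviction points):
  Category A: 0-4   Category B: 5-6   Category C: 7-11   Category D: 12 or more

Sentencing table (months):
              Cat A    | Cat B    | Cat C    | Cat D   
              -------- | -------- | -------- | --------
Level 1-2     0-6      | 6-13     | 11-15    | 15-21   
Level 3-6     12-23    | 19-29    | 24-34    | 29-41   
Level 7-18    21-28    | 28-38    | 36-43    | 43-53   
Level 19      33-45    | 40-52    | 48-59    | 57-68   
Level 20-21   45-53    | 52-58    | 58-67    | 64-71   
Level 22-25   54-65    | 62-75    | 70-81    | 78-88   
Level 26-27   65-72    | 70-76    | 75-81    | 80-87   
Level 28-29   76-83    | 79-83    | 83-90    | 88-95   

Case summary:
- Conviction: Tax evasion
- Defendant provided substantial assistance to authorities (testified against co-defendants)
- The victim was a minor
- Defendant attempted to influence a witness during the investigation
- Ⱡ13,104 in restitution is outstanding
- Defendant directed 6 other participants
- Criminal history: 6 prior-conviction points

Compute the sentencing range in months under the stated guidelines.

52-58 months

Base offense level for tax evasion: 14.
A1 does not apply.
A2 does not apply.
A3 applies: 14 − 2 = 12.
A4 does not apply.
A5 applies: 12 + 3 = 15.
A6 applies: 15 + 2 = 17.
A7 applies (level before this adjustment is 17 < 18, so +1): 17 + 1 = 18.
A8 applies: 18 + 3 = 21.
Final offense level: 21.
Criminal history: 6 prior points → Category B (5-6).
Level 21 falls in the 20-21 band.
Grid: Level 20-21 × Category B = 52-58 months.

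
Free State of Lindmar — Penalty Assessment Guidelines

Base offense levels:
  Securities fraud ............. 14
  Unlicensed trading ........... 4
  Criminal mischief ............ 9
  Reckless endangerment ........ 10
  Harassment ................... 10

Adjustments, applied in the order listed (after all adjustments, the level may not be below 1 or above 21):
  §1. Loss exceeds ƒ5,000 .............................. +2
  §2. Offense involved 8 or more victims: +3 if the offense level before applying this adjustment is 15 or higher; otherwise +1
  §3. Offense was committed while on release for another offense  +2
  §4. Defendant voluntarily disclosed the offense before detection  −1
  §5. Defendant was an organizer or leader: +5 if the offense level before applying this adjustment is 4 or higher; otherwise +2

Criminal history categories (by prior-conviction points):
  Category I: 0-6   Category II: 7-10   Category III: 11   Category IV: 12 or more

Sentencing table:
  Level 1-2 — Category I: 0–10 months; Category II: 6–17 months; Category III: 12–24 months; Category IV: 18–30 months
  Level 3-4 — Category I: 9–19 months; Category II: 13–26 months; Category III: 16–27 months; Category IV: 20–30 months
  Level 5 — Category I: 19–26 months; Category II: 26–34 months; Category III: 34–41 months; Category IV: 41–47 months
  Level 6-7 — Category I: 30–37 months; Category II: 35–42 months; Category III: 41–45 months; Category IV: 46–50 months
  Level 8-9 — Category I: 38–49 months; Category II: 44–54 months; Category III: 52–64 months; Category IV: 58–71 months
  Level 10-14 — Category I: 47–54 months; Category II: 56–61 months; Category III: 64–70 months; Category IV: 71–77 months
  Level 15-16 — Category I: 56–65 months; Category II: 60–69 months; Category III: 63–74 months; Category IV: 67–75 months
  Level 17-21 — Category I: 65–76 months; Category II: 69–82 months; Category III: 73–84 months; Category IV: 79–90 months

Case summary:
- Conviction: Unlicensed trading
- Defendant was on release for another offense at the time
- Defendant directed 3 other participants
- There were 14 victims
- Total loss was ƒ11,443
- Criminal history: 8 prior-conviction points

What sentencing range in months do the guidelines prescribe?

56-61 months

Base offense level for unlicensed trading: 4.
§1 applies: 4 + 2 = 6.
§2 applies (level before this adjustment is 6 < 15, so +1): 6 + 1 = 7.
§3 applies: 7 + 2 = 9.
§4 does not apply.
§5 applies (level before this adjustment is 9 ≥ 4, so +5): 9 + 5 = 14.
Final offense level: 14.
Criminal history: 8 prior points → Category II (7-10).
Level 14 falls in the 10-14 band.
Grid: Level 10-14 × Category II = 56-61 months.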